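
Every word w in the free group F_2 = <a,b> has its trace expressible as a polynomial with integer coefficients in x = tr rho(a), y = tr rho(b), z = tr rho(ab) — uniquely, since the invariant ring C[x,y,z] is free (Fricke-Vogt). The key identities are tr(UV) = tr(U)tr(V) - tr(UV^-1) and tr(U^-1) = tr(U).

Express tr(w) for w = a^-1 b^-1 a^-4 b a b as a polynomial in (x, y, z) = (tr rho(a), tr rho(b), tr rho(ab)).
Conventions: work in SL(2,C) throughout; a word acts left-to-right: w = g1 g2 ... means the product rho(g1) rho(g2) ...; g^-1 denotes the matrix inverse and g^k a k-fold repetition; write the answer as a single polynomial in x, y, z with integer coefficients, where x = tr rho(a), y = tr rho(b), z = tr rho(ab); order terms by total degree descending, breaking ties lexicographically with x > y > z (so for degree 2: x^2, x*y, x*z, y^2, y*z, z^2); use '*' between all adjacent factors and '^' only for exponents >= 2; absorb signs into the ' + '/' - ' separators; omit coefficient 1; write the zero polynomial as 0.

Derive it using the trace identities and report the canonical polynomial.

apply: trace(b a^-1) = trace(b) * trace(a) - trace(b a) = x*y - z
apply: trace(a^-2 b) = trace(b a^-1) * trace(a) - trace(b) = x^2*y - x*z - y
use: trace(a b a) = trace(a) * trace(b a) - trace(b) = x*z - y
apply: trace(b a b a) = trace(a b) * trace(a b) - trace(1) = z^2 - 2
apply: trace(b a b) = trace(b) * trace(a b) - trace(a) = y*z - x
trace(a b a b a) = trace(a) * trace(b a b a) - trace(b a b) = x*z^2 - y*z - x
apply: trace(a b a b a b) = trace(b a b a) * trace(b a) - trace(a b) = z^3 - 3*z
trace(b a b a b^-1 a) = trace(a b a b a) * trace(b) - trace(a b a b a b) = x*y*z^2 - y^2*z - z^3 - x*y + 3*z
trace(b a b a b^-1 a^-1) = trace(b a b a b^-1) * trace(a) - trace(b a b a b^-1 a) = -x*y*z^2 + x^2*z + y^2*z + z^3 - 3*z
trace(b a b a b^-1 a^-2) = trace(b a b a b^-1 a^-1) * trace(a) - trace(b a b a b^-1) = -x^2*y*z^2 + x^3*z + x*y^2*z + x*z^3 - 4*x*z + y
apply: trace(b^-1 a^-3 b a b a) = trace(b a b a b^-1 a^-2) * trace(a) - trace(b a b a b^-1 a^-1) = -x^3*y*z^2 + x^4*z + x^2*y^2*z + x^2*z^3 + x*y*z^2 - 5*x^2*z - y^2*z - z^3 + x*y + 3*z
use: trace(b a b a^-1 b^-1 a^-3) = trace(b^-1 a^-3 b a b) * trace(a) - trace(b^-1 a^-3 b a b a) = x^3*y*z^2 - x^4*z - x^2*y^2*z - x^2*z^3 + x^3*y - x*y*z^2 + 4*x^2*z + y^2*z + z^3 - 2*x*y - 3*z
trace(b a b a^-1) = trace(b a b) * trace(a) - trace(b a b a) = x*y*z - x^2 - z^2 + 2
trace(b a b a^-2) = trace(b a b a^-1) * trace(a) - trace(b a b) = x^2*y*z - x^3 - x*z^2 - y*z + 3*x
use: trace(a^-2 b a b a^-1) = trace(b a b a^-2) * trace(a) - trace(b a b a^-1) = x^3*y*z - x^4 - x^2*z^2 - 2*x*y*z + 4*x^2 + z^2 - 2
trace(b a b^2) = trace(b) * trace(b a b) - trace(b a) = y^2*z - x*y - z
trace(b a b^2 a) = trace(b) * trace(a b a b) - trace(a b a) = y*z^2 - x*z - y
apply: trace(b a^-1 b a b) = trace(b a b^2) * trace(a) - trace(b a b^2 a) = x*y^2*z - x^2*y - y*z^2 + y
trace(b a^-1 b a b a) = trace(b a b a b) * trace(a) - trace(b a b a b a) = x*y*z^2 - x^2*z - z^3 - x*y + 3*z
trace(b a b a^-1 b a^-1) = trace(b a^-1 b a b) * trace(a) - trace(b a^-1 b a b a) = x^2*y^2*z - x^3*y - 2*x*y*z^2 + x^2*z + z^3 + 2*x*y - 3*z
trace(b a b a^-1 b) = trace(b^2 a b) * trace(a) - trace(b^2 a b a) = x*y^2*z - x^2*y - y*z^2 + y
trace(a^-2 b a b a^-1 b) = trace(b a b a^-1 b a^-1) * trace(a) - trace(b a b a^-1 b) = x^3*y^2*z - x^4*y - 2*x^2*y*z^2 + x^3*z - x*y^2*z + x*z^3 + 3*x^2*y + y*z^2 - 3*x*z - y
use: trace(b a b a^-1 b^-1 a^-2) = trace(a^-2 b a b a^-1) * trace(b) - trace(a^-2 b a b a^-1 b) = x^2*y*z^2 - x^3*z - x*y^2*z - x*z^3 + x^2*y + 3*x*z - y
apply: trace(a^-1 b^-1 a^-4 b a b) = trace(b a b a^-1 b^-1 a^-3) * trace(a) - trace(b a b a^-1 b^-1 a^-2) = x^4*y*z^2 - x^5*z - x^3*y^2*z - x^3*z^3 + x^4*y - 2*x^2*y*z^2 + 5*x^3*z + 2*x*y^2*z + 2*x*z^3 - 3*x^2*y - 6*x*z + y

x^4*y*z^2 - x^5*z - x^3*y^2*z - x^3*z^3 + x^4*y - 2*x^2*y*z^2 + 5*x^3*z + 2*x*y^2*z + 2*x*z^3 - 3*x^2*y - 6*x*z + y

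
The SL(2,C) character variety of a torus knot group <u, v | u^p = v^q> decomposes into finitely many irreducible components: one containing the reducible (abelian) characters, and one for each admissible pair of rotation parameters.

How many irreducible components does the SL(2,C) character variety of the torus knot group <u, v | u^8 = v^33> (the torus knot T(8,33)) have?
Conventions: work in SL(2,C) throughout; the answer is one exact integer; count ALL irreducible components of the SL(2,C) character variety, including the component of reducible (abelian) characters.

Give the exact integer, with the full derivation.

113

For T(8,33): irreducibility forces the central element u^8 = v^33 to one of +I, -I.
On an irreducible component, tr(u) is locked at 2*cos(pi*alpha/8) for some alpha in 1..7, and tr(v) at 2*cos(pi*beta/33) for some beta in 1..32.
u^8 = (-1)^alpha I and v^33 = (-1)^beta I must agree, so alpha and beta have equal parity.
Enumerate parity-matched pairs: 4*16 odd-odd plus 3*16 even-even gives 112.
components with irreducible characters: 112; plus the single component of reducible (abelian) characters: total 113.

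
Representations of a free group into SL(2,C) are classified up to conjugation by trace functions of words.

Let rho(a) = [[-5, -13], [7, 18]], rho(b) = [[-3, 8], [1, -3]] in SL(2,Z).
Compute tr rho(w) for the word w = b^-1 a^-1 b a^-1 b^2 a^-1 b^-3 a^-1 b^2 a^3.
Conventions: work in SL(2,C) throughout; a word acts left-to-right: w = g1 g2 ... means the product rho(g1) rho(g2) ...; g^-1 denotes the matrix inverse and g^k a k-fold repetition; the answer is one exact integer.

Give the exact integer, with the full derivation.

rho(b^-1) = [[-3, -8], [-1, -3]]
... * rho(a^-1) = [[18, 13], [-7, -5]]  ->  [[2, 1], [3, 2]]
... * rho(b) = [[-3, 8], [1, -3]]  ->  [[-5, 13], [-7, 18]]
... * rho(a^-1) = [[18, 13], [-7, -5]]  ->  [[-181, -130], [-252, -181]]
... * rho(b) = [[-3, 8], [1, -3]]  ->  [[413, -1058], [575, -1473]]
... * rho(b) = [[-3, 8], [1, -3]]  ->  [[-2297, 6478], [-3198, 9019]]
... * rho(a^-1) = [[18, 13], [-7, -5]]  ->  [[-86692, -62251], [-120697, -86669]]
... * rho(b^-1) = [[-3, -8], [-1, -3]]  ->  [[322327, 880289], [448760, 1225583]]
... * rho(b^-1) = [[-3, -8], [-1, -3]]  ->  [[-1847270, -5219483], [-2571863, -7266829]]
... * rho(b^-1) = [[-3, -8], [-1, -3]]  ->  [[10761293, 30436609], [14982418, 42375391]]
... * rho(a^-1) = [[18, 13], [-7, -5]]  ->  [[-19352989, -12286236], [-26944213, -17105521]]
... * rho(b) = [[-3, 8], [1, -3]]  ->  [[45772731, -117965204], [63727118, -164237141]]
... * rho(b) = [[-3, 8], [1, -3]]  ->  [[-255283397, 720077460], [-355418495, 1002528367]]
... * rho(a) = [[-5, -13], [7, 18]]  ->  [[6316959205, 16280078441], [8794791044, 22665951041]]
... * rho(a) = [[-5, -13], [7, 18]]  ->  [[82375753062, 210920942273], [114687702067, 293654835166]]
... * rho(a) = [[-5, -13], [7, 18]]  ->  [[1064567830601, 2725692171108], [1482145335827, 3794846906117]]
tr = 1064567830601 + 3794846906117 = 4859414736718

4859414736718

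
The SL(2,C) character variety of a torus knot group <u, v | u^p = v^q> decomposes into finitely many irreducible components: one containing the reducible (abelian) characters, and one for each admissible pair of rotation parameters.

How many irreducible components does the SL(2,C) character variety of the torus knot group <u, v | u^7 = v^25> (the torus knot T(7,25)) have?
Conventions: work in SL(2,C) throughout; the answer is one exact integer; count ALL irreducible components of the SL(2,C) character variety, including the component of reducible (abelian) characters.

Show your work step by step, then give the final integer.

For T(7,25): irreducibility forces the central element u^7 = v^25 to one of +I, -I.
So on each irreducible component the traces are pinned: tr(u) = 2*cos(pi*alpha/7) with 1 <= alpha <= 6, tr(v) = 2*cos(pi*beta/25) with 1 <= beta <= 24.
u^7 = (-1)^alpha I and v^25 = (-1)^beta I must agree, so alpha and beta have equal parity.
Counting: 3 odd alphas x 12 odd betas + 3 even alphas x 12 even betas = 36 + 36 = 72.
That is 72 components of irreducible characters, and with the reducible (abelian) component the total is 73.

73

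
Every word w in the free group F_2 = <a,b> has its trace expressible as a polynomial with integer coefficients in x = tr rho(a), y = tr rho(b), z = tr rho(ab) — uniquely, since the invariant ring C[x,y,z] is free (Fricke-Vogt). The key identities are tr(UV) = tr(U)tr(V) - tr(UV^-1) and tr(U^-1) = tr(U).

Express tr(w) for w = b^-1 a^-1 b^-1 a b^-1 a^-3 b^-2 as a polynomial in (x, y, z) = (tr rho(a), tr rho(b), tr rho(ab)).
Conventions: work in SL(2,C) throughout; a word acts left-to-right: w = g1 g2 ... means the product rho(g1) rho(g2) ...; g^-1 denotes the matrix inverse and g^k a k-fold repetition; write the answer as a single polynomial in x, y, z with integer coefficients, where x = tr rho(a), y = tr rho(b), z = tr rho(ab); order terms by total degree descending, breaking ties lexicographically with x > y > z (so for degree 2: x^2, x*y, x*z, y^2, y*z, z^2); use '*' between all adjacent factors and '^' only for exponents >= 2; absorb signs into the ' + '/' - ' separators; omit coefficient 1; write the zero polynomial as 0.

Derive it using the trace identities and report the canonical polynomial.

apply: tr(a^-1) = tr(a) = x
apply: tr(a^-1 b) = tr(b) * tr(a) - tr(b a)   [inverse elimination on a] = x*y - z
apply: tr(a^-1 b^-1) = tr(a^-1) * tr(b) - tr(a^-1 b)   [inverse elimination on b] = z
use: tr(a^-1 b^-1 a^-1) = tr(a^-1 b^-1) * tr(a) - tr(a^-1 b^-1 a)   [inverse elimination on a] = x*z - y
use: tr(a^-2 b^-1 a^-1) = tr(a^-1 b^-1 a^-1) * tr(a) - tr(a^-1 b^-1)   [inverse elimination on a] = x^2*z - x*y - z
apply: tr(a^-1 b a^-1) = tr(a^-1 b) * tr(a) - tr(a^-1 b a)   [inverse elimination on a] = x^2*y - x*z - y
apply: tr(b^2) = tr(b) * tr(b) - tr(1)   [square of b] = y^2 - 2
tr(b^2 a) = tr(b) * tr(a b) - tr(a)   [square of b] = y*z - x
apply: tr(b a^-1 b) = tr(b^2) * tr(a) - tr(b^2 a)   [inverse elimination on a] = x*y^2 - y*z - x
apply: tr(b a b a) = tr(a b) * tr(a b) - tr(1)   [split at a repeated a] = z^2 - 2
tr(b a^-1 b a) = tr(b a b) * tr(a) - tr(b a b a)   [inverse elimination on a] = x*y*z - x^2 - z^2 + 2
tr(a^-1 b a^-1 b) = tr(b a^-1 b) * tr(a) - tr(b a^-1 b a)   [inverse elimination on a] = x^2*y^2 - 2*x*y*z + z^2 - 2
use: tr(b^-1 a^-1 b a^-1) = tr(a^-1 b a^-1) * tr(b) - tr(a^-1 b a^-1 b)   [inverse elimination on b] = x*y*z - y^2 - z^2 + 2
tr(a^-2 b^-1 a^-1 b) = tr(b^-1 a^-1 b a^-1) * tr(a) - tr(b^-1 a^-1 b)   [inverse elimination on a] = x^2*y*z - x*y^2 - x*z^2 + x
tr(a^-2 b^-1 a^-1 b^-1) = tr(a^-2 b^-1 a^-1) * tr(b) - tr(a^-2 b^-1 a^-1 b)   [inverse elimination on b] = x*z^2 - y*z - x
apply: tr(a^-2) = tr(a^-1) * tr(a) - tr(1)   [inverse elimination on a] = x^2 - 2
apply: tr(a^-3) = tr(a^-2) * tr(a) - tr(a^-1)   [inverse elimination on a] = x^3 - 3*x
apply: tr(b a b a b) = tr(b) * tr(a b a b) - tr(a b a)   [square of b] = y*z^2 - x*z - y
tr(b a b a b a) = tr(a b) * tr(a b a b) - tr(a^-1 b^-1)   [split at a repeated a] = z^3 - 3*z
tr(a b a b a^-1 b) = tr(b a b a b) * tr(a) - tr(b a b a b a)   [inverse elimination on a] = x*y*z^2 - x^2*z - z^3 - x*y + 3*z
use: tr(b a b a^-1 b^-1 a) = tr(a b a b a^-1) * tr(b) - tr(a b a b a^-1 b)   [inverse elimination on b] = -x*y*z^2 + x^2*z + y^2*z + z^3 - 3*z
apply: tr(b^-1 a^-1 b a b a^-1) = tr(b a b a^-1 b^-1) * tr(a) - tr(b a b a^-1 b^-1 a)   [inverse elimination on a] = x*y*z^2 - x^2*z - y^2*z - z^3 + x*y + 3*z
tr(b^-1 a^-1 b a b a^-2) = tr(b^-1 a^-1 b a b a^-1) * tr(a) - tr(b^-1 a^-1 b a b)   [inverse elimination on a] = x^2*y*z^2 - x^3*z - x*y^2*z - x*z^3 + x^2*y + 3*x*z - y
use: tr(a b a^-3 b^-1 a^-1 b) = tr(b^-1 a^-1 b a b a^-2) * tr(a) - tr(b^-1 a^-1 b a b a^-1)   [inverse elimination on a] = x^3*y*z^2 - x^4*z - x^2*y^2*z - x^2*z^3 + x^3*y - x*y*z^2 + 4*x^2*z + y^2*z + z^3 - 2*x*y - 3*z
tr(a^-3 b^-1 a^-1 b^-1 a b) = tr(a b a^-3 b^-1 a^-1) * tr(b) - tr(a b a^-3 b^-1 a^-1 b)   [inverse elimination on b] = -x^3*y*z^2 + x^4*z + x^2*y^2*z + x^2*z^3 + x*y*z^2 - 4*x^2*z - y^2*z - z^3 - x*y + 3*z
tr(a^-1 b^-1 a b^-1 a^-3 b^-1) = tr(a^-3 b^-1 a^-1 b^-1 a) * tr(b) - tr(a^-3 b^-1 a^-1 b^-1 a b)   [inverse elimination on b] = x^3*y*z^2 - x^4*z - x^2*y^2*z - x^2*z^3 + 4*x^2*z + z^3 - 3*z
tr(b^-1 a b a^-1) = tr(b^-1 a b) * tr(a) - tr(b^-1 a b a)   [inverse elimination on a] = -x*y*z + x^2 + y^2 + z^2 - 2
tr(a^-1 b^-1 a b a^-1) = tr(b^-1 a b a^-1) * tr(a) - tr(b^-1 a b)   [inverse elimination on a] = -x^2*y*z + x^3 + x*y^2 + x*z^2 - 3*x
apply: tr(a^-3 b^-1 a b) = tr(a^-1 b^-1 a b a^-1) * tr(a) - tr(a^-1 b^-1 a b)   [inverse elimination on a] = -x^3*y*z + x^4 + x^2*y^2 + x^2*z^2 + x*y*z - 4*x^2 - y^2 - z^2 + 2
tr(a^-1 b^-1 a b^-1 a^-2) = tr(a^-3 b^-1 a) * tr(b) - tr(a^-3 b^-1 a b)   [inverse elimination on b] = x^3*y*z - x^4 - x^2*y^2 - x^2*z^2 + 4*x^2 + z^2 - 2
apply: tr(a^-1 b^-1 a b^-1 a^-1) = tr(a^-2 b^-1 a) * tr(b) - tr(a^-2 b^-1 a b)   [inverse elimination on b] = x^2*y*z - x^3 - x*y^2 - x*z^2 + y*z + 3*x
tr(a^-1 b^-1 a b^-1 a^-3) = tr(a^-1 b^-1 a b^-1 a^-2) * tr(a) - tr(a^-1 b^-1 a b^-1 a^-1)   [inverse elimination on a] = x^4*y*z - x^5 - x^3*y^2 - x^3*z^2 - x^2*y*z + 5*x^3 + x*y^2 + 2*x*z^2 - y*z - 5*x
tr(b^-2 a^-1 b^-1 a b^-1 a^-3) = tr(a^-1 b^-1 a b^-1 a^-3 b^-1) * tr(b) - tr(a^-1 b^-1 a b^-1 a^-3)   [inverse elimination on b] = x^3*y^2*z^2 - 2*x^4*y*z - x^2*y^3*z - x^2*y*z^3 + x^5 + x^3*y^2 + x^3*z^2 + 5*x^2*y*z + y*z^3 - 5*x^3 - x*y^2 - 2*x*z^2 - 2*y*z + 5*x
tr(b^-1 a^-1 b^-1 a b^-1 a^-3 b^-2) = tr(b^-2 a^-1 b^-1 a b^-1 a^-3) * tr(b) - tr(b^-2 a^-1 b^-1 a b^-1 a^-3 b)   [inverse elimination on b] = x^3*y^3*z^2 - 2*x^4*y^2*z - x^2*y^4*z - x^2*y^2*z^3 + x^5*y + x^3*y^3 + x^4*z + 6*x^2*y^2*z + x^2*z^3 + y^2*z^3 - 5*x^3*y - x*y^3 - 2*x*y*z^2 - 4*x^2*z - 2*y^2*z - z^3 + 5*x*y + 3*z

x^3*y^3*z^2 - 2*x^4*y^2*z - x^2*y^4*z - x^2*y^2*z^3 + x^5*y + x^3*y^3 + x^4*z + 6*x^2*y^2*z + x^2*z^3 + y^2*z^3 - 5*x^3*y - x*y^3 - 2*x*y*z^2 - 4*x^2*z - 2*y^2*z - z^3 + 5*x*y + 3*z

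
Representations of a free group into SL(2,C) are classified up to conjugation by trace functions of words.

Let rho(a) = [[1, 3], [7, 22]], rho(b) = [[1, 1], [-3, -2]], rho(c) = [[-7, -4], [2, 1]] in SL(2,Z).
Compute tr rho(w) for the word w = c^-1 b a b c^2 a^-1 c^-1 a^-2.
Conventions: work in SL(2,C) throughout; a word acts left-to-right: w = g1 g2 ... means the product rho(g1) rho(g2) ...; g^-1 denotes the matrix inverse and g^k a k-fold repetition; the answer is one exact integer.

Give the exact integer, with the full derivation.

rho(c^-1) = [[1, 4], [-2, -7]]
... * rho(b) = [[1, 1], [-3, -2]]  ->  [[-11, -7], [19, 12]]
... * rho(a) = [[1, 3], [7, 22]]  ->  [[-60, -187], [103, 321]]
... * rho(b) = [[1, 1], [-3, -2]]  ->  [[501, 314], [-860, -539]]
... * rho(c) = [[-7, -4], [2, 1]]  ->  [[-2879, -1690], [4942, 2901]]
... * rho(c) = [[-7, -4], [2, 1]]  ->  [[16773, 9826], [-28792, -16867]]
... * rho(a^-1) = [[22, -3], [-7, 1]]  ->  [[300224, -40493], [-515355, 69509]]
... * rho(c^-1) = [[1, 4], [-2, -7]]  ->  [[381210, 1484347], [-654373, -2547983]]
... * rho(a^-1) = [[22, -3], [-7, 1]]  ->  [[-2003809, 340717], [3439675, -584864]]
... * rho(a^-1) = [[22, -3], [-7, 1]]  ->  [[-46468817, 6352144], [79766898, -10903889]]
tr = -46468817 + -10903889 = -57372706

-57372706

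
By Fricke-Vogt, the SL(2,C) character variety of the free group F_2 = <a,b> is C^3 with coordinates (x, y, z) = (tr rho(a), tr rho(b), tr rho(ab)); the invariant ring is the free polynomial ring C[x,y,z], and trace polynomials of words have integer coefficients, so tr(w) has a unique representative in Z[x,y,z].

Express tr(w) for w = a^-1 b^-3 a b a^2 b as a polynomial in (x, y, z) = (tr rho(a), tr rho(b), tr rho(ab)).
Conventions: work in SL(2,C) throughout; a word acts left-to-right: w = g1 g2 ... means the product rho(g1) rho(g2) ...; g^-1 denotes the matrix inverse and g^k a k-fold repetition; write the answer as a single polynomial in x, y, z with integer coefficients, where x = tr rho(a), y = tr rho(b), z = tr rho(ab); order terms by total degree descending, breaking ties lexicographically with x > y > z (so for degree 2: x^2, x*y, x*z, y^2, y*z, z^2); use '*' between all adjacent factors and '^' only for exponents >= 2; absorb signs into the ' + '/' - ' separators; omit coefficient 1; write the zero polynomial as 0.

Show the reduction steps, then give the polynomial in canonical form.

-x^2*y^3*z^2 + x^3*y^2*z + 2*x*y^4*z + x*y^2*z^3 - x^2*y^3 + x^2*y*z^2 - y^5 - y^3*z^2 - x^3*z - 6*x*y^2*z - x*z^3 + 2*x^2*y + 5*y^3 + y*z^2 + 3*x*z - 5*y

trace(b a^2) = trace(a) * trace(b a) - trace(b)   [square of a] = x*z - y
trace(a b a^2) = trace(a) * trace(b a^2) - trace(b a)   [square of a] = x^2*z - x*y - z
trace(b a b a) = trace(b a) * trace(b a) - trace(1)   [split at a repeated b] = z^2 - 2
trace(b a b) = trace(b) * trace(a b) - trace(a)   [square of b] = y*z - x
trace(b a^2 b a) = trace(a) * trace(b a b a) - trace(b a b)   [square of a] = x*z^2 - y*z - x
trace(a^2) = trace(a) * trace(a) - trace(1)   [square of a] = x^2 - 2
trace(b a^2 b) = trace(b) * trace(a^2 b) - trace(a^2)   [square of b] = x*y*z - x^2 - y^2 + 2
trace(a b a^2 b a) = trace(a) * trace(b a^2 b a) - trace(b a^2 b)   [square of a] = x^2*z^2 - 2*x*y*z + y^2 - 2
trace(b a b a b a) = trace(a b) * trace(a b a b) - trace(a^-1 b^-1)   [split at a repeated a] = z^3 - 3*z
trace(b a b a b) = trace(b) * trace(a b a b) - trace(a b a)   [square of b] = y*z^2 - x*z - y
trace(a b a^2 b a b) = trace(a) * trace(b a b a b a) - trace(b a b a b)   [square of a] = x*z^3 - y*z^2 - 2*x*z + y
trace(b^-1 a b a^2 b a) = trace(a b a^2 b a) * trace(b) - trace(a b a^2 b a b)   [inverse elimination on b] = x^2*y*z^2 - 2*x*y^2*z - x*z^3 + y^3 + y*z^2 + 2*x*z - 3*y
trace(a b a^2 b a^-1 b^-1) = trace(b^-1 a b a^2 b) * trace(a) - trace(b^-1 a b a^2 b a)   [inverse elimination on a] = -x^2*y*z^2 + x^3*z + 2*x*y^2*z + x*z^3 - x^2*y - y^3 - y*z^2 - 3*x*z + 3*y
trace(b^-2 a b a^2 b a^-1) = trace(a b a^2 b a^-1 b^-1) * trace(b) - trace(a b a^2 b a^-1)   [inverse elimination on b] = -x^2*y^2*z^2 + x^3*y*z + 2*x*y^3*z + x*y*z^3 - x^2*y^2 - y^4 - y^2*z^2 - 4*x*y*z + x^2 + 4*y^2 - 2
trace(a^-1 b^-3 a b a^2 b) = trace(b^-2 a b a^2 b a^-1) * trace(b) - trace(b^-2 a b a^2 b a^-1 b)   [inverse elimination on b] = -x^2*y^3*z^2 + x^3*y^2*z + 2*x*y^4*z + x*y^2*z^3 - x^2*y^3 + x^2*y*z^2 - y^5 - y^3*z^2 - x^3*z - 6*x*y^2*z - x*z^3 + 2*x^2*y + 5*y^3 + y*z^2 + 3*x*z - 5*y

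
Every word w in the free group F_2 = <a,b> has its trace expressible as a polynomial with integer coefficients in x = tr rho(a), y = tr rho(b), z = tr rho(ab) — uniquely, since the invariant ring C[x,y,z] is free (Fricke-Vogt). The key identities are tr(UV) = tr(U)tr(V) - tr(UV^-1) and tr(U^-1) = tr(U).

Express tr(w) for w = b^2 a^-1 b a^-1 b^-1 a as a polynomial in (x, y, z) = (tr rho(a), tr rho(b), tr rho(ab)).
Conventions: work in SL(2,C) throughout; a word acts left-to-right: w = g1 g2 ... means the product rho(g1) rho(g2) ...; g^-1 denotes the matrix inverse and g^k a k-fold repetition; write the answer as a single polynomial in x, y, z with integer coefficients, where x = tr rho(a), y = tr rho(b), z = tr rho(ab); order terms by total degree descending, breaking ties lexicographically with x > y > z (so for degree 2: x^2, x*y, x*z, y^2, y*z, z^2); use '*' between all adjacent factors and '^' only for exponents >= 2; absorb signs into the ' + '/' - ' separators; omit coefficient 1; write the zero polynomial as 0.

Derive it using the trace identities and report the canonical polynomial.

tr(b^2) = tr(b)*tr(b) - tr(1)  (reduce the b square) = y^2 - 2
tr(b^3) = tr(b)*tr(b^2) - tr(b)  (reduce the b square) = y^3 - 3*y
apply: tr(b a b) = tr(b)*tr(a b) - tr(a)  (reduce the b square) = y*z - x
tr(b^3 a) = tr(b)*tr(b a b) - tr(b a)  (reduce the b square) = y^2*z - x*y - z
apply: tr(b^2 a^-1 b) = tr(b^3)*tr(a) - tr(b^3 a)  (eliminate a^-1) = x*y^3 - y^2*z - 2*x*y + z
tr(b a b^3) = tr(b)*tr(b a b^2) - tr(b a b)  (reduce the b square) = y^3*z - x*y^2 - 2*y*z + x
tr(a b a b) = tr(b a)*tr(b a) - tr(1)  (split on b) = z^2 - 2
apply: tr(a b a) = tr(a)*tr(b a) - tr(b)  (reduce the a square) = x*z - y
tr(b a b a b) = tr(b)*tr(a b a b) - tr(a b a)  (reduce the b square) = y*z^2 - x*z - y
tr(b a b^3 a) = tr(b)*tr(b a b a b) - tr(b a b a)  (reduce the b square) = y^2*z^2 - x*y*z - y^2 - z^2 + 2
use: tr(b a^-1 b a b^2) = tr(b a b^3)*tr(a) - tr(b a b^3 a)  (eliminate a^-1) = x*y^3*z - x^2*y^2 - y^2*z^2 - x*y*z + x^2 + y^2 + z^2 - 2
tr(a b^2 a) = tr(a)*tr(b^2 a) - tr(b^2)  (reduce the a square) = x*y*z - x^2 - y^2 + 2
tr(b a b^2 a b) = tr(b)*tr(a b^2 a b) - tr(a b^2 a)  (reduce the b square) = y^2*z^2 - 2*x*y*z + x^2 - 2
use: tr(a b a b a b) = tr(b a b a)*tr(b a) - tr(a b)  (split on b) = z^3 - 3*z
apply: tr(a b a b a) = tr(a)*tr(b a b a) - tr(b a b)  (reduce the a square) = x*z^2 - y*z - x
apply: tr(b a b^2 a b a) = tr(b)*tr(a b a b a b) - tr(a b a b a)  (reduce the b square) = y*z^3 - x*z^2 - 2*y*z + x
apply: tr(b a^-1 b a b^2 a) = tr(b a b^2 a b)*tr(a) - tr(b a b^2 a b a)  (eliminate a^-1) = x*y^2*z^2 - 2*x^2*y*z - y*z^3 + x^3 + x*z^2 + 2*y*z - 3*x
tr(a b^2 a^-1 b a^-1 b) = tr(b a^-1 b a b^2)*tr(a) - tr(b a^-1 b a b^2 a)  (eliminate a^-1) = x^2*y^3*z - x^3*y^2 - 2*x*y^2*z^2 + x^2*y*z + y*z^3 + x*y^2 - 2*y*z + x
tr(b^2 a^-1 b a^-1 b^-1 a) = tr(a b^2 a^-1 b a^-1)*tr(b) - tr(a b^2 a^-1 b a^-1 b)  (eliminate b^-1) = -x^2*y^3*z + x^3*y^2 + x*y^4 + 2*x*y^2*z^2 - x^2*y*z - y^3*z - y*z^3 - 3*x*y^2 + 3*y*z - x

-x^2*y^3*z + x^3*y^2 + x*y^4 + 2*x*y^2*z^2 - x^2*y*z - y^3*z - y*z^3 - 3*x*y^2 + 3*y*z - x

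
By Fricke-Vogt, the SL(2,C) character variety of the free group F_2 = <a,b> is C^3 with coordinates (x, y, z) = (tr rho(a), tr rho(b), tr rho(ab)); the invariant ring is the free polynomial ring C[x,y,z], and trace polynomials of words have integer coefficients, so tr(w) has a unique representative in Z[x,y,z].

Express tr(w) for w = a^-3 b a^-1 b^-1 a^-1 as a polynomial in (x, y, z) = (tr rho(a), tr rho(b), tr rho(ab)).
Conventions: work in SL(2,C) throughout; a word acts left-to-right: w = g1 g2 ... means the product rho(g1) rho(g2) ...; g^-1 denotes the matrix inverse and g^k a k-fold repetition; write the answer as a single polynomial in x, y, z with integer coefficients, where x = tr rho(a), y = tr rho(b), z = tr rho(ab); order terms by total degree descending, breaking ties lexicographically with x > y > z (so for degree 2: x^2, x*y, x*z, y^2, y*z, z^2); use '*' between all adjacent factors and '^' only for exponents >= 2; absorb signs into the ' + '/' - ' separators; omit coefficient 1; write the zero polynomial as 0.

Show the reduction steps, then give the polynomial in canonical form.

trace(b a^-1) = trace(b) trace(a) - trace(b a)   [inverse elimination on a] = x*y - z
and trace(a^-2 b) = trace(b a^-1) trace(a) - trace(b)   [inverse elimination on a] = x^2*y - x*z - y
trace(a^-2 b a^-1) = trace(a^-2 b) trace(a) - trace(a^-2 b a)   [inverse elimination on a] = x^3*y - x^2*z - 2*x*y + z
trace(b^2) = trace(b) trace(b) - trace(1)   [square of b] = y^2 - 2
and trace(b^2 a) = trace(b) trace(a b) - trace(a)   [square of b] = y*z - x
and trace(b a^-1 b) = trace(b^2) trace(a) - trace(b^2 a)   [inverse elimination on a] = x*y^2 - y*z - x
trace(b a b a) = trace(a b) trace(a b) - trace(1)   [split at a repeated a] = z^2 - 2
next, trace(b a^-1 b a) = trace(b a b) trace(a) - trace(b a b a)   [inverse elimination on a] = x*y*z - x^2 - z^2 + 2
trace(b a^-1 b a^-1) = trace(b a^-1 b) trace(a) - trace(b a^-1 b a)   [inverse elimination on a] = x^2*y^2 - 2*x*y*z + z^2 - 2
trace(a^-2 b a^-1 b) = trace(b a^-1 b a^-1) trace(a) - trace(b a^-1 b)   [inverse elimination on a] = x^3*y^2 - 2*x^2*y*z - x*y^2 + x*z^2 + y*z - x
and trace(a^-2 b a^-1 b^-1) = trace(a^-2 b a^-1) trace(b) - trace(a^-2 b a^-1 b)   [inverse elimination on b] = x^2*y*z - x*y^2 - x*z^2 + x
trace(b a^-1 b^-1 a) = trace(a b a^-1) trace(b) - trace(a b a^-1 b)   [inverse elimination on b] = -x*y*z + x^2 + y^2 + z^2 - 2
trace(a^-1 b a^-1 b^-1) = trace(b a^-1 b^-1) trace(a) - trace(b a^-1 b^-1 a)   [inverse elimination on a] = x*y*z - y^2 - z^2 + 2
next, trace(b a^-1 b^-1 a^-3) = trace(a^-2 b a^-1 b^-1) trace(a) - trace(a^-2 b a^-1 b^-1 a)   [inverse elimination on a] = x^3*y*z - x^2*y^2 - x^2*z^2 - x*y*z + x^2 + y^2 + z^2 - 2
trace(a^-3 b a^-1 b^-1 a^-1) = trace(b a^-1 b^-1 a^-3) trace(a) - trace(b a^-1 b^-1 a^-2)   [inverse elimination on a] = x^4*y*z - x^3*y^2 - x^3*z^2 - 2*x^2*y*z + x^3 + 2*x*y^2 + 2*x*z^2 - 3*x

x^4*y*z - x^3*y^2 - x^3*z^2 - 2*x^2*y*z + x^3 + 2*x*y^2 + 2*x*z^2 - 3*x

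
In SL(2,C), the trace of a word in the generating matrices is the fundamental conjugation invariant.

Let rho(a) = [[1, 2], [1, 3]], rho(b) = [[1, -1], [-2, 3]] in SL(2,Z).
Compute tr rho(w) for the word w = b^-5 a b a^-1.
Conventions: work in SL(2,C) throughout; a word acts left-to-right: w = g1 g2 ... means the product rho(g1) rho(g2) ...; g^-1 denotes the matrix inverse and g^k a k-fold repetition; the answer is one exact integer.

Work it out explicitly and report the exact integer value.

-5449

rho(b^-1) = [[3, 1], [2, 1]]
... * rho(b^-1) = [[3, 1], [2, 1]]  ->  [[11, 4], [8, 3]]
... * rho(b^-1) = [[3, 1], [2, 1]]  ->  [[41, 15], [30, 11]]
... * rho(b^-1) = [[3, 1], [2, 1]]  ->  [[153, 56], [112, 41]]
... * rho(b^-1) = [[3, 1], [2, 1]]  ->  [[571, 209], [418, 153]]
... * rho(a) = [[1, 2], [1, 3]]  ->  [[780, 1769], [571, 1295]]
... * rho(b) = [[1, -1], [-2, 3]]  ->  [[-2758, 4527], [-2019, 3314]]
... * rho(a^-1) = [[3, -2], [-1, 1]]  ->  [[-12801, 10043], [-9371, 7352]]
tr = -12801 + 7352 = -5449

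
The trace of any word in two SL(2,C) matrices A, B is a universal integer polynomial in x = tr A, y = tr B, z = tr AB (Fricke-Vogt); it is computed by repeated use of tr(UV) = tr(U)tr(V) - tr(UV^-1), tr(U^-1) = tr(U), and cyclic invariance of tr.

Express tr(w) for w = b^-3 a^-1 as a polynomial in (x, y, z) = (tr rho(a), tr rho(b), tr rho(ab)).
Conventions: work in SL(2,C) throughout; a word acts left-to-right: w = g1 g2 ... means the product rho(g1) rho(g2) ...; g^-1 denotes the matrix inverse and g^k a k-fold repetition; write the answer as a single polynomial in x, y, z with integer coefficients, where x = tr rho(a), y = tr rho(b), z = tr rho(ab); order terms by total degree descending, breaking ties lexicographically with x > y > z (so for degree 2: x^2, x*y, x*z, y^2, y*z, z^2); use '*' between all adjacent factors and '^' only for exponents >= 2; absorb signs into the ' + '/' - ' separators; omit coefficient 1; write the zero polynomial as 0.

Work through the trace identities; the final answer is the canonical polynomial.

y^2*z - x*y - z

so trace(a^-1) = trace(a) = x
reduce: trace(a^-1 b) = trace(b)*trace(a) - trace(b a)   [inverse elimination on a] = x*y - z
trace(a^-1 b^-1) = trace(a^-1)*trace(b) - trace(a^-1 b)   [inverse elimination on b] = z
trace(b^-2 a^-1) = trace(a^-1 b^-1)*trace(b) - trace(a^-1)   [inverse elimination on b] = y*z - x
trace(b^-3 a^-1) = trace(b^-2 a^-1)*trace(b) - trace(b^-2 a^-1 b)   [inverse elimination on b] = y^2*z - x*y - z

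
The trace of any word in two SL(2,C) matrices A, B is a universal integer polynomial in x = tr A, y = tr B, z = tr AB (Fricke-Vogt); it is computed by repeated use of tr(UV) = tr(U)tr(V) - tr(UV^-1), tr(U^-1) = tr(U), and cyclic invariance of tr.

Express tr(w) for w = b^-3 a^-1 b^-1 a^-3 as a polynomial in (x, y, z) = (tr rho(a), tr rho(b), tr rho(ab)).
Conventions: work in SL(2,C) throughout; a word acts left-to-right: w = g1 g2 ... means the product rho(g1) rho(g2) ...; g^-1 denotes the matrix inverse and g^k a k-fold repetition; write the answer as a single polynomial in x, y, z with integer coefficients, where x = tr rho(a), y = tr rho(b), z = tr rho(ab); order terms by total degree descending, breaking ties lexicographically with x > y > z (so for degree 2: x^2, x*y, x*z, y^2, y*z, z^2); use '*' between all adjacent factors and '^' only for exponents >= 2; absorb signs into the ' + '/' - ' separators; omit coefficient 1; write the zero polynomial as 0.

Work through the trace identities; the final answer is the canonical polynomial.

x^2*y^2*z^2 - x^3*y*z - x*y^3*z - x^2*z^2 - y^2*z^2 + 3*x*y*z + x^2 + y^2 + z^2 - 2

tr(a^-1) = tr(a) = x
tr(a^-1 b) = tr(b) * tr(a) - tr(b a) = x*y - z
so tr(a^-1 b^-1) = tr(a^-1) * tr(b) - tr(a^-1 b) = z
reduce: tr(b^-2 a^-1) = tr(a^-1 b^-1) * tr(b) - tr(a^-1) = y*z - x
tr(b^-2) = tr(b^-1) * tr(b) - tr(1) = y^2 - 2
so tr(a^-2 b^-2) = tr(b^-2 a^-1) * tr(a) - tr(b^-2) = x*y*z - x^2 - y^2 + 2
tr(a^-2) = tr(a^-1) * tr(a) - tr(1) = x^2 - 2
tr(a^-2 b) = tr(a^-1 b) * tr(a) - tr(a^-1 b a) = x^2*y - x*z - y
reduce: tr(a^-2 b^-1) = tr(a^-2) * tr(b) - tr(a^-2 b) = x*z - y
tr(b^-2 a^-2 b^-1) = tr(a^-2 b^-2) * tr(b) - tr(a^-2 b^-1) = x*y^2*z - x^2*y - y^3 - x*z + 3*y
tr(b^-4 a^-2) = tr(b^-2 a^-2 b^-1) * tr(b) - tr(b^-2 a^-2) = x*y^3*z - x^2*y^2 - y^4 - 2*x*y*z + x^2 + 4*y^2 - 2
tr(a^-1 b^-3) = tr(a^-1 b^-2) * tr(b) - tr(a^-1 b^-1) = y^2*z - x*y - z
reduce: tr(b^-4 a^-1) = tr(a^-1 b^-3) * tr(b) - tr(a^-1 b^-2) = y^3*z - x*y^2 - 2*y*z + x
reduce: tr(b^-1 a^-3 b^-3) = tr(b^-4 a^-2) * tr(a) - tr(b^-4 a^-1) = x^2*y^3*z - x^3*y^2 - x*y^4 - 2*x^2*y*z - y^3*z + x^3 + 5*x*y^2 + 2*y*z - 3*x
tr(b a b a) = tr(b a) * tr(b a) - tr(1)   [split at repeated b] = z^2 - 2
tr(a b a^-1 b) = tr(b a b) * tr(a) - tr(b a b a) = x*y*z - x^2 - z^2 + 2
so tr(a b a^-1 b^-1) = tr(a b a^-1) * tr(b) - tr(a b a^-1 b) = -x*y*z + x^2 + y^2 + z^2 - 2
reduce: tr(a^-1 b^-2 a b) = tr(a b a^-1 b^-1) * tr(b) - tr(a b a^-1) = -x*y^2*z + x^2*y + y^3 + y*z^2 - 3*y
tr(b^-2 a b a^-2) = tr(a^-1 b^-2 a b) * tr(a) - tr(a^-1 b^-2 a b a) = -x^2*y^2*z + x^3*y + x*y^3 + x*y*z^2 - 4*x*y + z
so tr(a^-3 b^-2 a b) = tr(b^-2 a b a^-2) * tr(a) - tr(b^-2 a b a^-1) = -x^3*y^2*z + x^4*y + x^2*y^3 + x^2*y*z^2 + x*y^2*z - 5*x^2*y - y^3 - y*z^2 + x*z + 3*y
so tr(b^-1 a b^-1 a^-3 b^-1) = tr(a^-3 b^-2 a) * tr(b) - tr(a^-3 b^-2 a b) = x^3*y^2*z - x^4*y - x^2*y^3 - x^2*y*z^2 + 4*x^2*y + y*z^2 - x*z - y
so tr(a^-2 b a b) = tr(b a b a^-1) * tr(a) - tr(b a b) = x^2*y*z - x^3 - x*z^2 - y*z + 3*x
tr(a b^-1 a^-2 b) = tr(a^-2 b a) * tr(b) - tr(a^-2 b a b) = -x^2*y*z + x^3 + x*y^2 + x*z^2 - 3*x
reduce: tr(a^-1 b^-1 a b^-1 a^-1) = tr(a b^-1 a^-2) * tr(b) - tr(a b^-1 a^-2 b) = x^2*y*z - x^3 - x*y^2 - x*z^2 + y*z + 3*x
so tr(b^-1 a b^-1 a^-3) = tr(a^-1 b^-1 a b^-1 a^-1) * tr(a) - tr(a^-1 b^-1 a b^-1) = x^3*y*z - x^4 - x^2*y^2 - x^2*z^2 + 4*x^2 + z^2 - 2
so tr(b^-1 a^-3 b^-3 a) = tr(b^-1 a b^-1 a^-3 b^-1) * tr(b) - tr(b^-1 a b^-1 a^-3) = x^3*y^3*z - x^4*y^2 - x^2*y^4 - x^2*y^2*z^2 - x^3*y*z + x^4 + 5*x^2*y^2 + x^2*z^2 + y^2*z^2 - x*y*z - 4*x^2 - y^2 - z^2 + 2
reduce: tr(b^-3 a^-1 b^-1 a^-3) = tr(b^-1 a^-3 b^-3) * tr(a) - tr(b^-1 a^-3 b^-3 a) = x^2*y^2*z^2 - x^3*y*z - x*y^3*z - x^2*z^2 - y^2*z^2 + 3*x*y*z + x^2 + y^2 + z^2 - 2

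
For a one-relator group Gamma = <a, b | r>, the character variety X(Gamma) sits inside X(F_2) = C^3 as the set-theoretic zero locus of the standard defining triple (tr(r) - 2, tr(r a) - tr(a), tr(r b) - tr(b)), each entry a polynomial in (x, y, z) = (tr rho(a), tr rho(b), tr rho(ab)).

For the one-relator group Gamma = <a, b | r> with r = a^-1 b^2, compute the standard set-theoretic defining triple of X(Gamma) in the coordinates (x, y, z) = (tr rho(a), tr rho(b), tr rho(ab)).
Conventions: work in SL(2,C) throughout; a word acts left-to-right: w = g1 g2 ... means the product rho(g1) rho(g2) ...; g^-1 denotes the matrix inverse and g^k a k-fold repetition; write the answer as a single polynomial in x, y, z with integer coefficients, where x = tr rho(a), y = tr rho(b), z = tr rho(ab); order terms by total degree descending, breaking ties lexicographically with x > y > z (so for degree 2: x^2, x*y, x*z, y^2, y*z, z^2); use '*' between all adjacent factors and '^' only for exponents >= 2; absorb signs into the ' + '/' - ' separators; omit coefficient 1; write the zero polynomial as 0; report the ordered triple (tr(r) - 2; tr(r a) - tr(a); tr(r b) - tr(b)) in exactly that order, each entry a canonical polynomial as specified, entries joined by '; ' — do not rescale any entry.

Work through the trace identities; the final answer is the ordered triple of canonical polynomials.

tr(b^2) = tr(b)*tr(b) - tr(1)  (reduce the b square) = y^2 - 2
tr(b^2 a) = tr(b)*tr(a b) - tr(a)  (reduce the b square) = y*z - x
tr(a^-1 b^2) = tr(b^2)*tr(a) - tr(b^2 a)  (eliminate a^-1) = x*y^2 - y*z - x
tr(b^3) = tr(b)*tr(b^2) - tr(b) = y^3 - 3*y
tr(b^3 a) = tr(b)*tr(a b^2) - tr(a b) = y^2*z - x*y - z
tr(a^-1 b^3) = tr(b^3)*tr(a) - tr(b^3 a) = x*y^3 - y^2*z - 2*x*y + z
assemble the triple (tr(r) - 2; tr(r a) - x; tr(r b) - y)

x*y^2 - y*z - x - 2; y^2 - x - 2; x*y^3 - y^2*z - 2*x*y - y + z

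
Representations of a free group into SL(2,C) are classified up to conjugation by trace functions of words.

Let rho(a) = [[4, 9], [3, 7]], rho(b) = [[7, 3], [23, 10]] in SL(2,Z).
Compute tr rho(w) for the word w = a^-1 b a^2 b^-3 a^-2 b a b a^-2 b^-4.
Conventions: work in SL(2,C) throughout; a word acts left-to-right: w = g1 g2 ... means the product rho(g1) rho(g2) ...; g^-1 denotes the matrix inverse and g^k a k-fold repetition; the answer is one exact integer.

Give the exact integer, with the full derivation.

rho(a^-1) = [[7, -9], [-3, 4]]
... * rho(b) = [[7, 3], [23, 10]]  ->  [[-158, -69], [71, 31]]
... * rho(a) = [[4, 9], [3, 7]]  ->  [[-839, -1905], [377, 856]]
... * rho(a) = [[4, 9], [3, 7]]  ->  [[-9071, -20886], [4076, 9385]]
... * rho(b^-1) = [[10, -3], [-23, 7]]  ->  [[389668, -118989], [-175095, 53467]]
... * rho(b^-1) = [[10, -3], [-23, 7]]  ->  [[6633427, -2001927], [-2980691, 899554]]
... * rho(b^-1) = [[10, -3], [-23, 7]]  ->  [[112378591, -33913770], [-50496652, 15238951]]
... * rho(a^-1) = [[7, -9], [-3, 4]]  ->  [[888391447, -1147062399], [-399193417, 515425672]]
... * rho(a^-1) = [[7, -9], [-3, 4]]  ->  [[9659927326, -12583772619], [-4340630935, 5654443441]]
... * rho(b) = [[7, 3], [23, 10]]  ->  [[-221807278955, -96857944212], [99667782598, 43522541605]]
... * rho(a) = [[4, 9], [3, 7]]  ->  [[-1177802948456, -2674271120079], [529238755207, 1201667834617]]
... * rho(b) = [[7, 3], [23, 10]]  ->  [[-69752856401009, -30276120046158], [31343031482640, 13604394611791]]
... * rho(a^-1) = [[7, -9], [-3, 4]]  ->  [[-397441634668589, 506671227424449], [178588036543107, -227669704896596]]
... * rho(a^-1) = [[7, -9], [-3, 4]]  ->  [[-4302105124953470, 5603659621715097], [1933125370491537, -2517971148474347]]
... * rho(b^-1) = [[10, -3], [-23, 7]]  ->  [[-171905222548981931, 52131932726866089], [77244590119825351, -23425174150795040]]
... * rho(b^-1) = [[10, -3], [-23, 7]]  ->  [[-2918086678207739357, 880639196735008416], [1311224906666539430, -395709989415041333]]
... * rho(b^-1) = [[10, -3], [-23, 7]]  ->  [[-49435568306982587138, 14918734411768276983], [22213578823211344959, -6703644645904907621]]
... * rho(b^-1) = [[10, -3], [-23, 7]]  ->  [[-837486574540496241989, 252737845803325700295], [376319615087926324873, -113566248990968388224]]
tr = -837486574540496241989 + -113566248990968388224 = -951052823531464630213

-951052823531464630213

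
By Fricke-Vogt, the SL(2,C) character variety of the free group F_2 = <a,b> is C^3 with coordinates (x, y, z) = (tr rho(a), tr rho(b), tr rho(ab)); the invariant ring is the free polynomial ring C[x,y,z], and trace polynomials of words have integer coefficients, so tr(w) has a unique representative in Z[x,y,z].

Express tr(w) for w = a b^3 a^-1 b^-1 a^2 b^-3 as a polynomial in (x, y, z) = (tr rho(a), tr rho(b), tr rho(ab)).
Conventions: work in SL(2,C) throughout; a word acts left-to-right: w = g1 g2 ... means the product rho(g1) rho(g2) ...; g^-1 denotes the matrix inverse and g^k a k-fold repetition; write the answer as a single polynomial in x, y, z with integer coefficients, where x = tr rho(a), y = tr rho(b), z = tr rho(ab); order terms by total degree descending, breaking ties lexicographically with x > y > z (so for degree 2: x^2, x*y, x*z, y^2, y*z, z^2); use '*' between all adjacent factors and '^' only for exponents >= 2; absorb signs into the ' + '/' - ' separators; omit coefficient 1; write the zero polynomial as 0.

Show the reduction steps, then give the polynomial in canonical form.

apply: tr(b^2 a) = tr(b) tr(a b) - tr(a) = y*z - x
use: tr(b^2) = tr(b) tr(b) - tr(1) = y^2 - 2
tr(b^2 a^2) = tr(a) tr(b^2 a) - tr(b^2) = x*y*z - x^2 - y^2 + 2
use: tr(a b^2 a^2) = tr(a) tr(b^2 a^2) - tr(b^2 a) = x^2*y*z - x^3 - x*y^2 - y*z + 3*x
tr(a b a b) = tr(a b) tr(a b) - tr(1) = z^2 - 2
tr(a b a) = tr(a) tr(b a) - tr(b) = x*z - y
tr(b a b^2 a) = tr(b) tr(a b a b) - tr(a b a) = y*z^2 - x*z - y
tr(b a b^2) = tr(b) tr(a b^2) - tr(a b) = y^2*z - x*y - z
apply: tr(a b^2 a^2 b) = tr(a) tr(b a b^2 a) - tr(b a b^2) = x*y*z^2 - x^2*z - y^2*z + z
use: tr(b^-1 a b^2 a^2) = tr(a b^2 a^2) tr(b) - tr(a b^2 a^2 b) = x^2*y^2*z - x^3*y - x*y^3 - x*y*z^2 + x^2*z + 3*x*y - z
tr(a b^2 a^2 b^-2) = tr(b^-1 a b^2 a^2) tr(b) - tr(b^-1 a b^2 a^2 b) = x^2*y^3*z - x^3*y^2 - x*y^4 - x*y^2*z^2 + x^3 + 4*x*y^2 - 3*x
use: tr(a^2 b^-3 a b^2) = tr(a b^2 a^2 b^-2) tr(b) - tr(a b^2 a^2 b^-1) = x^2*y^4*z - x^3*y^3 - x*y^5 - x*y^3*z^2 - x^2*y^2*z + 2*x^3*y + 5*x*y^3 + x*y*z^2 - x^2*z - 6*x*y + z
apply: tr(b a^3) = tr(a) tr(b a^2) - tr(b a) = x^2*z - x*y - z
use: tr(a b^3 a^2) = tr(b) tr(b a^3 b) - tr(b a^3) = x^2*y^2*z - x^3*y - x*y^3 - x^2*z - y^2*z + 4*x*y + z
use: tr(a b^3 a) = tr(b) tr(a^2 b^2) - tr(a^2 b) = x*y^2*z - x^2*y - y^3 - x*z + 3*y
tr(a b^3 a^3) = tr(a) tr(a b^3 a^2) - tr(a b^3 a) = x^3*y^2*z - x^4*y - x^2*y^3 - x^3*z - 2*x*y^2*z + 5*x^2*y + y^3 + 2*x*z - 3*y
use: tr(b a b a^2) = tr(a) tr(b a b a) - tr(b a b) = x*z^2 - y*z - x
tr(a^3 b a b) = tr(a) tr(b a b a^2) - tr(b a b a) = x^2*z^2 - x*y*z - x^2 - z^2 + 2
apply: tr(a^3 b a) = tr(a) tr(a^2 b a) - tr(a^2 b) = x^3*z - x^2*y - 2*x*z + y
use: tr(b a^3 b a b) = tr(b) tr(a^3 b a b) - tr(a^3 b a) = x^2*y*z^2 - x^3*z - x*y^2*z - y*z^2 + 2*x*z + y
apply: tr(a b^3 a^3 b) = tr(b) tr(b a^3 b a b) - tr(b a^3 b a) = x^2*y^2*z^2 - x^3*y*z - x*y^3*z - x^2*z^2 - y^2*z^2 + 3*x*y*z + x^2 + y^2 + z^2 - 2
tr(b^-1 a b^3 a^3) = tr(a b^3 a^3) tr(b) - tr(a b^3 a^3 b) = x^3*y^3*z - x^4*y^2 - x^2*y^4 - x^2*y^2*z^2 - x*y^3*z + 5*x^2*y^2 + x^2*z^2 + y^4 + y^2*z^2 - x*y*z - x^2 - 4*y^2 - z^2 + 2
use: tr(b^-1 a b^3 a^3 b^-1) = tr(b^-1 a b^3 a^3) tr(b) - tr(b^-1 a b^3 a^3 b) = x^3*y^4*z - x^4*y^3 - x^2*y^5 - x^2*y^3*z^2 - x^3*y^2*z - x*y^4*z + x^4*y + 6*x^2*y^3 + x^2*y*z^2 + y^5 + y^3*z^2 + x^3*z + x*y^2*z - 6*x^2*y - 5*y^3 - y*z^2 - 2*x*z + 5*y
tr(a^2 b^-3 a b^3 a) = tr(b^-1 a b^3 a^3 b^-1) tr(b) - tr(b^-1 a b^3 a^3) = x^3*y^5*z - x^4*y^4 - x^2*y^6 - x^2*y^4*z^2 - 2*x^3*y^3*z - x*y^5*z + 2*x^4*y^2 + 7*x^2*y^4 + 2*x^2*y^2*z^2 + y^6 + y^4*z^2 + x^3*y*z + 2*x*y^3*z - 11*x^2*y^2 - x^2*z^2 - 6*y^4 - 2*y^2*z^2 - x*y*z + x^2 + 9*y^2 + z^2 - 2
use: tr(b^2 a b a^2) = tr(b) tr(a b a^2 b) - tr(a b a^2) = x*y*z^2 - x^2*z - y^2*z + z
use: tr(b a b a^3 b) = tr(a) tr(b^2 a b a^2) - tr(b^2 a b a) = x^2*y*z^2 - x^3*z - x*y^2*z - y*z^2 + 2*x*z + y
tr(a b^3 a b a^2) = tr(b) tr(b a b a^3 b) - tr(b a b a^3) = x^2*y^2*z^2 - x^3*y*z - x*y^3*z - x^2*z^2 - y^2*z^2 + 3*x*y*z + x^2 + y^2 + z^2 - 2
tr(a b a b a b) = tr(b a) tr(b a b a) - tr(b^-1 a^-1) = z^3 - 3*z
tr(b a b^2 a b a) = tr(b) tr(a b a b a b) - tr(a b a b a) = y*z^3 - x*z^2 - 2*y*z + x
use: tr(b a b^2 a b) = tr(b) tr(a b^2 a b) - tr(a b^2 a) = y^2*z^2 - 2*x*y*z + x^2 - 2
tr(a b a^2 b a b^2) = tr(a) tr(b a b^2 a b a) - tr(b a b^2 a b) = x*y*z^3 - x^2*z^2 - y^2*z^2 + 2
apply: tr(a b a^2 b a b) = tr(a) tr(b a b a b a) - tr(b a b a b) = x*z^3 - y*z^2 - 2*x*z + y
apply: tr(a b^3 a b a^2 b) = tr(b) tr(a b a^2 b a b^2) - tr(a b a^2 b a b) = x*y^2*z^3 - x^2*y*z^2 - y^3*z^2 - x*z^3 + y*z^2 + 2*x*z + y
tr(b^-1 a b^3 a b a^2) = tr(a b^3 a b a^2) tr(b) - tr(a b^3 a b a^2 b) = x^2*y^3*z^2 - x^3*y^2*z - x*y^4*z - x*y^2*z^3 + 3*x*y^2*z + x*z^3 + x^2*y + y^3 - 2*x*z - 3*y
tr(a b^3 a b a^2 b^-2) = tr(b^-1 a b^3 a b a^2) tr(b) - tr(b^-1 a b^3 a b a^2 b) = x^2*y^4*z^2 - x^3*y^3*z - x*y^5*z - x*y^3*z^3 - x^2*y^2*z^2 + x^3*y*z + 4*x*y^3*z + x*y*z^3 + x^2*y^2 + x^2*z^2 + y^4 + y^2*z^2 - 5*x*y*z - x^2 - 4*y^2 - z^2 + 2
use: tr(a^2 b^-3 a b^3 a b) = tr(a b^3 a b a^2 b^-2) tr(b) - tr(a b^3 a b a^2 b^-1) = x^2*y^5*z^2 - x^3*y^4*z - x*y^6*z - x*y^4*z^3 - 2*x^2*y^3*z^2 + 2*x^3*y^2*z + 5*x*y^4*z + 2*x*y^2*z^3 + x^2*y^3 + x^2*y*z^2 + y^5 + y^3*z^2 - 8*x*y^2*z - x*z^3 - 2*x^2*y - 5*y^3 - y*z^2 + 2*x*z + 5*y
tr(b^-1 a^2 b^-3 a b^3 a) = tr(a^2 b^-3 a b^3 a) tr(b) - tr(a^2 b^-3 a b^3 a b) = x^3*y^6*z - x^4*y^5 - x^2*y^7 - 2*x^2*y^5*z^2 - x^3*y^4*z + x*y^4*z^3 + 2*x^4*y^3 + 7*x^2*y^5 + 4*x^2*y^3*z^2 + y^7 + y^5*z^2 - x^3*y^2*z - 3*x*y^4*z - 2*x*y^2*z^3 - 12*x^2*y^3 - 2*x^2*y*z^2 - 7*y^5 - 3*y^3*z^2 + 7*x*y^2*z + x*z^3 + 3*x^2*y + 14*y^3 + 2*y*z^2 - 2*x*z - 7*y
apply: tr(a b^3 a^-1 b^-1 a^2 b^-3) = tr(b^-1 a^2 b^-3 a b^3) tr(a) - tr(b^-1 a^2 b^-3 a b^3 a) = -x^3*y^6*z + x^4*y^5 + x^2*y^7 + 2*x^2*y^5*z^2 + 2*x^3*y^4*z - x*y^4*z^3 - 3*x^4*y^3 - 8*x^2*y^5 - 5*x^2*y^3*z^2 - y^7 - y^5*z^2 + 3*x*y^4*z + 2*x*y^2*z^3 + 2*x^4*y + 17*x^2*y^3 + 3*x^2*y*z^2 + 7*y^5 + 3*y^3*z^2 - x^3*z - 7*x*y^2*z - x*z^3 - 9*x^2*y - 14*y^3 - 2*y*z^2 + 3*x*z + 7*y

-x^3*y^6*z + x^4*y^5 + x^2*y^7 + 2*x^2*y^5*z^2 + 2*x^3*y^4*z - x*y^4*z^3 - 3*x^4*y^3 - 8*x^2*y^5 - 5*x^2*y^3*z^2 - y^7 - y^5*z^2 + 3*x*y^4*z + 2*x*y^2*z^3 + 2*x^4*y + 17*x^2*y^3 + 3*x^2*y*z^2 + 7*y^5 + 3*y^3*z^2 - x^3*z - 7*x*y^2*z - x*z^3 - 9*x^2*y - 14*y^3 - 2*y*z^2 + 3*x*z + 7*y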